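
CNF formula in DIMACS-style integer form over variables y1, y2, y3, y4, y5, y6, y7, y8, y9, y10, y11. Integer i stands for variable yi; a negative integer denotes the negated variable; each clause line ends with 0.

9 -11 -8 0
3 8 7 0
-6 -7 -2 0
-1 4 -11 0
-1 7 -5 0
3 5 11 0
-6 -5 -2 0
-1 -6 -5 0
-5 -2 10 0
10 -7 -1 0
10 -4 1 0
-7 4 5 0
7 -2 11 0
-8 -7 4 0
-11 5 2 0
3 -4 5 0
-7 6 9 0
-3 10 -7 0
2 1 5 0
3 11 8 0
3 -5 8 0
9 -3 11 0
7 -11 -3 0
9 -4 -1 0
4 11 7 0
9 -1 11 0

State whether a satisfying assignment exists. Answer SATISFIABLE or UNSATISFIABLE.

Pure literal: y9 appears only positively; assign y9 = True.
Pure literal: y10 appears only positively; assign y10 = True.
Try y1 = False.
Try y2 = False.
  then y5 is forced to True.
Try y3 = True.
For the remaining variables, y4 = True, y6 = True, y7 = True, y8 = False, y11 = True works.
So y1=F  y2=F  y3=T  y4=T  y5=T  y6=T  y7=T  y8=F  y9=T  y10=T  y11=T is a satisfying assignment.

SATISFIABLE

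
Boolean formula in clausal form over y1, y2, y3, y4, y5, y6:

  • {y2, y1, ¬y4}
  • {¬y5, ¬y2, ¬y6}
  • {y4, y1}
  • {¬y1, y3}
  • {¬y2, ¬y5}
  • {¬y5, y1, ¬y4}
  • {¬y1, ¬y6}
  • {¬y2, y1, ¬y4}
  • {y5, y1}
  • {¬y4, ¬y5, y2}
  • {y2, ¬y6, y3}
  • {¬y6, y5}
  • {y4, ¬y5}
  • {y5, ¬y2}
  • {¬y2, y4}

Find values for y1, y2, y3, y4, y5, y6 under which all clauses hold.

y1=T, y2=F, y3=T, y4=T, y5=F, y6=F

Pure literal: y3 appears only positively; assign y3 = True.
Pure literal: y6 appears only negated; assign y6 = False.
Try y1 = True.
For the remaining variables, y2 = False, y4 = True, y5 = False works.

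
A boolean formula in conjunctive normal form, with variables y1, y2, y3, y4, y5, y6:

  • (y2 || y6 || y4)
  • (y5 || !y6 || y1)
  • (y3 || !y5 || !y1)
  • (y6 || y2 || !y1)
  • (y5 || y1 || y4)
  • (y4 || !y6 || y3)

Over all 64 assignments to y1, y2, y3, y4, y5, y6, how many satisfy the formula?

32

Split on y1, then y6.
  y1=T, y6=T: y2 free; 5 ways for (y3,y4,y5) × 2^1 = 10.
  y1=T, y6=F: y4 free; 3 ways for (y2,y3,y5) × 2^1 = 6.
  y1=F, y6=T: y2 free; 3 ways for (y3,y4,y5) × 2^1 = 6.
  y1=F, y6=F: y3 free; 5 ways for (y2,y4,y5) × 2^1 = 10.
Total: 10 + 6 + 6 + 10 = 32.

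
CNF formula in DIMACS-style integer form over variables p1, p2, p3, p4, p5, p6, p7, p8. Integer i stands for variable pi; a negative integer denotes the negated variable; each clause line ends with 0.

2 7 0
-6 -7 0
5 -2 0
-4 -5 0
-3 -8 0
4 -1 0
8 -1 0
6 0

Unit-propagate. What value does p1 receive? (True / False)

(p6) is a unit clause: p6 = True.
In (¬p6 ∨ ¬p7), ¬p6 is now false; ¬p7 must hold, so p7 = False.
(p2 ∨ p7) with p7 = False leaves only p2, so p2 = True.
(¬p2 ∨ p5): since p2 = True, the clause reduces to (p5). p5 = True.
In (¬p4 ∨ ¬p5), ¬p5 is now false; ¬p4 must hold, so p4 = False.
(p4 ∨ ¬p1): since p4 = False, the clause reduces to (¬p1). p1 = False.

False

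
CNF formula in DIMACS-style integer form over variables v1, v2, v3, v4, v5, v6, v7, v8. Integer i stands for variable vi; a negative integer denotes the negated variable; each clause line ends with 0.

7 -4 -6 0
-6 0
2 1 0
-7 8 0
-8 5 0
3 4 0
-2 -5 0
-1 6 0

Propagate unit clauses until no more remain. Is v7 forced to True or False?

False

(~v6) stands alone — v6 = False.
In (~v1 | v6), v6 is now false; ~v1 must hold, so v1 = False.
(v2 | v1): since v1 = False, the clause reduces to (v2). v2 = True.
(~v2 | ~v5) with v2 = True leaves only ~v5, so v5 = False.
In (v5 | ~v8), v5 is now false; ~v8 must hold, so v8 = False.
(~v7 | v8): since v8 = False, the clause reduces to (~v7). v7 = False.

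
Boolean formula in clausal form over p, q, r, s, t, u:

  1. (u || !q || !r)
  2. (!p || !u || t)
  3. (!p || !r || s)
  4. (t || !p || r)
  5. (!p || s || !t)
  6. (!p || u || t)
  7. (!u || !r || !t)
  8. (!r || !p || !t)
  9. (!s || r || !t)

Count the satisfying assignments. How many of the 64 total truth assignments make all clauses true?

Split on t, then p.
  t=T, p=T: a clause becomes empty — 0.
  t=T, p=F: 6 of the 16 assignments to (q,r,s,u) work.
  t=F, p=T: a clause becomes empty — 0.
  t=F, p=F: s free; 7 ways for (q,r,u) × 2^1 = 14.
Total: 0 + 6 + 0 + 14 = 20.

20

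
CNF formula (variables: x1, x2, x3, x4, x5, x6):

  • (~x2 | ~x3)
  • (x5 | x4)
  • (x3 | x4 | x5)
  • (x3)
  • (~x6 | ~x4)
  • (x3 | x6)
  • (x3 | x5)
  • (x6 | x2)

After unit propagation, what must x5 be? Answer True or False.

(x3) is a unit clause: x3 = True.
In (~x3 | ~x2), ~x3 is now false; ~x2 must hold, so x2 = False.
(x6 | x2): since x2 = False, the clause reduces to (x6). x6 = True.
From (~x4 | ~x6) and x6 = True: x4 = False.
In (x5 | x4), x4 is now false; x5 must hold, so x5 = True.

True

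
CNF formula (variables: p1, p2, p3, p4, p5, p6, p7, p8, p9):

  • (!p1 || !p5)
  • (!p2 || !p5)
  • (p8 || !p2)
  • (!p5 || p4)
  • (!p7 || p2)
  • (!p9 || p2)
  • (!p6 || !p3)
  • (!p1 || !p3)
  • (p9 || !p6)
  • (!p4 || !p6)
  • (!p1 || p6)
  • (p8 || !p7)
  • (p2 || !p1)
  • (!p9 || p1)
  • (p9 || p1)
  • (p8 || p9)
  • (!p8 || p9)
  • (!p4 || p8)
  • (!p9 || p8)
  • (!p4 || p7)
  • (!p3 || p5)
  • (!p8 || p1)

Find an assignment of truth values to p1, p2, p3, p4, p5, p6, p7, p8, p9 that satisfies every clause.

p1 = T, p2 = T, p3 = F, p4 = F, p5 = F, p6 = T, p7 = F, p8 = T, p9 = T

Pure literal: p3 appears only negated; assign p3 = False.
Try p1 = True.
  then p5 is forced to False.
  then p6 is forced to True.
  then p9 is forced to True.
  then p2 is forced to True.
  then p8 is forced to True.
  then p4 is forced to False.
p7 is now unconstrained; take p7 = False.
Every clause has at least one true literal under this assignment.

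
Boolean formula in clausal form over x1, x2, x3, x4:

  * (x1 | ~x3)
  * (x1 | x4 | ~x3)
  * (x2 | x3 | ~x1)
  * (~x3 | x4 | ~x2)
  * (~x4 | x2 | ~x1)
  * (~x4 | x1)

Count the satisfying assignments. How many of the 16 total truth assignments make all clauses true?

The models are:
  x1=F x2=F x3=F x4=F
  x1=F x2=T x3=F x4=F
  x1=T x2=F x3=T x4=F
  x1=T x2=T x3=F x4=F
  x1=T x2=T x3=F x4=T
  x1=T x2=T x3=T x4=T
Count: 6.

6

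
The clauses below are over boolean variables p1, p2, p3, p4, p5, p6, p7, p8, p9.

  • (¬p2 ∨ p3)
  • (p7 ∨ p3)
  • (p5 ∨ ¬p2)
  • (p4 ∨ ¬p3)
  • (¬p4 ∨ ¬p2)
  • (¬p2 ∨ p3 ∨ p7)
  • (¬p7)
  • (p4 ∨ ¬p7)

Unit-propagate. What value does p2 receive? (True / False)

False

(¬p7) stands alone — p7 = False.
(p3 ∨ p7): since p7 = False, the clause reduces to (p3). p3 = True.
(¬p3 ∨ p4) with p3 = True leaves only p4, so p4 = True.
From (¬p2 ∨ ¬p4) and p4 = True: p2 = False.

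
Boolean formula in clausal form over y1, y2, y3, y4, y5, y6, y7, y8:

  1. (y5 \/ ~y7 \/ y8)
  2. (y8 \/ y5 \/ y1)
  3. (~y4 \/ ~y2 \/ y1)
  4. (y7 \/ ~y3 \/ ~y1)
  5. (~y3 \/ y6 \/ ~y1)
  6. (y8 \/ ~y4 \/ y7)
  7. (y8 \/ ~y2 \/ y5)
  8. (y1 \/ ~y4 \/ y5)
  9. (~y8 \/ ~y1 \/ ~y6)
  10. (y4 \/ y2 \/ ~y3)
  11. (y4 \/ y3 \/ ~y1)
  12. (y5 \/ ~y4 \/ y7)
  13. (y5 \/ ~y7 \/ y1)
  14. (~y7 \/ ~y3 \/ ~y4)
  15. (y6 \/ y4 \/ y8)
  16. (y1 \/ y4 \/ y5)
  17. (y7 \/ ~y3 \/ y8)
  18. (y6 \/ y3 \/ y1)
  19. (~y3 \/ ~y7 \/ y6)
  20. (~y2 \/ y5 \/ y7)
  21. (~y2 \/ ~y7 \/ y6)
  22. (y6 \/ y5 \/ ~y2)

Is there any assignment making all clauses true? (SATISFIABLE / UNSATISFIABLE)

Pure literal: y5 appears only positively; assign y5 = True.
Branch on y1: take y1 = False.
The remaining clauses are satisfied by y2 = False, y3 = False, y4 = False, y6 = True, y7 = True, y8 = False.
So y1=F, y2=F, y3=F, y4=F, y5=T, y6=T, y7=T, y8=F is a satisfying assignment.

SATISFIABLE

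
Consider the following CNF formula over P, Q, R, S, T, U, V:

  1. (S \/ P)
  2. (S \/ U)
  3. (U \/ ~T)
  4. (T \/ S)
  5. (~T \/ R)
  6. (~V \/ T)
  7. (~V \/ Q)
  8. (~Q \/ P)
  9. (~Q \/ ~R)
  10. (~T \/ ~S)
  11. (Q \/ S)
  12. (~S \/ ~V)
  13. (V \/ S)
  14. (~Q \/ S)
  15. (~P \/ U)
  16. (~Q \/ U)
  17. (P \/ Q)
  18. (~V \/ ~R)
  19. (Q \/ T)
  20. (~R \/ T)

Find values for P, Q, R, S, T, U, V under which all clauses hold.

U occurs only positively in the remaining clauses — set U = True.
Branch on P: take P = True.
Set Q = True and propagate.
  then R is forced to False.
  then T is forced to False.
  then S is forced to True.
  then V is forced to False.

P = 1, Q = 1, R = 0, S = 1, T = 0, U = 1, V = 0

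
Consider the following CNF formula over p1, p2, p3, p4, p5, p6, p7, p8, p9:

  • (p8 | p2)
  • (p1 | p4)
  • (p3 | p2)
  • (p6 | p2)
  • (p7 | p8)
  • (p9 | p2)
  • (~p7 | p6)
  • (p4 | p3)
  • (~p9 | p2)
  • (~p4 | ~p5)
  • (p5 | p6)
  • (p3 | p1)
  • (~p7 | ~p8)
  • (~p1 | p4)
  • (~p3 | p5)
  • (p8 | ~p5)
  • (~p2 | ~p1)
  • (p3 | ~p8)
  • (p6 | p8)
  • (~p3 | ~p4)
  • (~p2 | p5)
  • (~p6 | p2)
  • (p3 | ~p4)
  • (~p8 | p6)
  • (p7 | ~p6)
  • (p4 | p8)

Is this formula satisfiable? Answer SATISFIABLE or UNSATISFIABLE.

UNSATISFIABLE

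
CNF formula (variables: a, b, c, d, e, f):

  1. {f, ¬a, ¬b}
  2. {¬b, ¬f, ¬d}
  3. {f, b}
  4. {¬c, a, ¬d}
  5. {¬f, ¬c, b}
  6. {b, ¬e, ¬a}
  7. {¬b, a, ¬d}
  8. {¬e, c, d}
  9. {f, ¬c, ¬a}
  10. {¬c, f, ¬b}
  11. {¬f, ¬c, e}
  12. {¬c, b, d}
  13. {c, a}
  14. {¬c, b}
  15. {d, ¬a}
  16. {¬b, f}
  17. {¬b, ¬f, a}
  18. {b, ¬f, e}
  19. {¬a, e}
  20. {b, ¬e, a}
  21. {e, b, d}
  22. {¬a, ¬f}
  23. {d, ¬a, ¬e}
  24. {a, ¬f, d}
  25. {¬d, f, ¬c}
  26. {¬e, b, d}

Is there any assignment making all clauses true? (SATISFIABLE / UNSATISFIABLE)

b = True:
  propagation gives f=True, d=False, a=False; an empty clause results — contradiction.
b = False:
  propagation gives f=True, c=False, a=True; an empty clause results — contradiction.
Every branch closes, so no satisfying assignment exists.

UNSATISFIABLE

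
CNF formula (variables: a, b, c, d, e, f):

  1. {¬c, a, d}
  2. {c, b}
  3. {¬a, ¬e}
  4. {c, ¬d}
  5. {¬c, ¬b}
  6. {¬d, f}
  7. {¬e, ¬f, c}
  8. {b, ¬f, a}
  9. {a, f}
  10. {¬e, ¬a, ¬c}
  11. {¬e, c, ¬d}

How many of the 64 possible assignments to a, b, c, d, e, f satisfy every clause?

6

The models are:
  a=F b=T c=F d=F e=F f=T
  a=T b=F c=T d=F e=F f=F
  a=T b=F c=T d=F e=F f=T
  a=T b=F c=T d=T e=F f=T
  a=T b=T c=F d=F e=F f=F
  a=T b=T c=F d=F e=F f=T
That's 6 in total.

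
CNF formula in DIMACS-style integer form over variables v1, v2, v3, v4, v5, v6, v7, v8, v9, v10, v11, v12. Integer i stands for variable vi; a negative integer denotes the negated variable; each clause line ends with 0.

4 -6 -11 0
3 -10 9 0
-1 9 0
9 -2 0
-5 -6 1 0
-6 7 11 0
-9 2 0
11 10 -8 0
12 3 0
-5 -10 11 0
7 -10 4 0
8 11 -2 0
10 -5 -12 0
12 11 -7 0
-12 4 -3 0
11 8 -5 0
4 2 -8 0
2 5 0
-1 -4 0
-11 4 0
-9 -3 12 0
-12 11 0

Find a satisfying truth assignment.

Pure literal: v6 appears only negated; assign v6 = False.
Branch on v1: take v1 = False.
Try v2 = True.
  then v9 is forced to True.
The remaining clauses are satisfied by v3 = False, v4 = True, v5 = True, v7 = False, v8 = True, v10 = True, v11 = True, v12 = True.
Every clause has at least one true literal under this assignment.

v1 = F, v2 = T, v3 = F, v4 = T, v5 = T, v6 = F, v7 = F, v8 = T, v9 = T, v10 = T, v11 = T, v12 = T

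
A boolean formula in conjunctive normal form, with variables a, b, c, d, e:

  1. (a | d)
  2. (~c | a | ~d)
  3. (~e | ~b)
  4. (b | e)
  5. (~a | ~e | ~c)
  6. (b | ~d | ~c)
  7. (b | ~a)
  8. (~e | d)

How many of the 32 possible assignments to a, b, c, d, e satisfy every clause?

6

Satisfying assignments:
  a=0 b=0 c=0 d=1 e=1
  a=0 b=1 c=0 d=1 e=0
  a=1 b=1 c=0 d=0 e=0
  a=1 b=1 c=0 d=1 e=0
  a=1 b=1 c=1 d=0 e=0
  a=1 b=1 c=1 d=1 e=0
That's 6 in total.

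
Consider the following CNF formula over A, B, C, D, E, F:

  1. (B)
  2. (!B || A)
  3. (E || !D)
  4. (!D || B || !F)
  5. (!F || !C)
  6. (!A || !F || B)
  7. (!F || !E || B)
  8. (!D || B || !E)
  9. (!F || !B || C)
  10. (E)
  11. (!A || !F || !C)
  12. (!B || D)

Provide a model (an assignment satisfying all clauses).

Unit propagation: (B) forces B = True.
The clause (A) is unit: A must be True.
The clause (E) is unit: E must be True.
(D) is a unit clause, so D = True.
Pure literal: F appears only negated; assign F = False.
C is now unconstrained; take C = True.
Every clause has at least one true literal under this assignment.
Check each clause:
  1. (B) — B is true.
  2. (!B || A) — A is true.
  3. (!D || E) — E is true.
  4. (!D || !F || B) — B is true.
  5. (!F || !C) — !F is true.
  6. (!F || B || !A) — B is true.
  7. (!F || !E || B) — !F is true.
  8. (B || !D || !E) — B is true.
  9. (!F || C || !B) — !F is true.
  10. (E) — E is true.
  11. (!C || !A || !F) — !F is true.
  12. (!B || D) — D is true.

A = 1, B = 1, C = 1, D = 1, E = 1, F = 0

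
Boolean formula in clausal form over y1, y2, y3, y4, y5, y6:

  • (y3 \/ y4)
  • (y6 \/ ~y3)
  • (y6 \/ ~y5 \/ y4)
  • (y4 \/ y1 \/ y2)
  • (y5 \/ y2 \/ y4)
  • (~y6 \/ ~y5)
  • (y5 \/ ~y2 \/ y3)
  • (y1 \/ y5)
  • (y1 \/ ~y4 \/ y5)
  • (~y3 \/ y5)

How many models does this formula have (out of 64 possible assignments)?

6

The models are:
  y1=0 y2=0 y3=0 y4=1 y5=1 y6=0
  y1=0 y2=1 y3=0 y4=1 y5=1 y6=0
  y1=1 y2=0 y3=0 y4=1 y5=0 y6=0
  y1=1 y2=0 y3=0 y4=1 y5=0 y6=1
  y1=1 y2=0 y3=0 y4=1 y5=1 y6=0
  y1=1 y2=1 y3=0 y4=1 y5=1 y6=0
Count: 6.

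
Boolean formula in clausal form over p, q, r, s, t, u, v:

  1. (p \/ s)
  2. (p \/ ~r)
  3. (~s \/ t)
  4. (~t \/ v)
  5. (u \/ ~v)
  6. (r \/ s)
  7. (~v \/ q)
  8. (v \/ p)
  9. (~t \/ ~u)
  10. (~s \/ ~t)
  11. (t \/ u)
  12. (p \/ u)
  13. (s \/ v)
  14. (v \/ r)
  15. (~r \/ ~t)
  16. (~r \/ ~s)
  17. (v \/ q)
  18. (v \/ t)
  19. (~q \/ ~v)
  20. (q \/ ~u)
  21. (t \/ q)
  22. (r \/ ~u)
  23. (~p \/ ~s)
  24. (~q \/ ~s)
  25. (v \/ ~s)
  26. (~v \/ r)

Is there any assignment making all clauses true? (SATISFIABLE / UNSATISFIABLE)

v = True:
  propagation gives u=True, q=True; an empty clause results — contradiction.
v = False:
  propagation gives t=False; an empty clause results — contradiction.
Every branch closes, so no satisfying assignment exists.

UNSATISFIABLE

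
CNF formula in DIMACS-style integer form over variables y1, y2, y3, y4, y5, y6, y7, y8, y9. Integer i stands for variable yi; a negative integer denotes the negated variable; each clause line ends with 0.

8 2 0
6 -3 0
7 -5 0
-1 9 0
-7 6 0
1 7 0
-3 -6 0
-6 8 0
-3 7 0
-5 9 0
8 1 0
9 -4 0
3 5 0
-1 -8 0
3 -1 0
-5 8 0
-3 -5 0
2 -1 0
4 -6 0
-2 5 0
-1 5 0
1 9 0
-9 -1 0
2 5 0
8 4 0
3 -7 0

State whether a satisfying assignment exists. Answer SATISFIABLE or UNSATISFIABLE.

y1 = True:
  propagation gives y9=True; an empty clause results — contradiction.
y1 = False:
  propagation gives y7=True, y6=True, y3=False; an empty clause results — contradiction.
Every branch closes, so no satisfying assignment exists.

UNSATISFIABLE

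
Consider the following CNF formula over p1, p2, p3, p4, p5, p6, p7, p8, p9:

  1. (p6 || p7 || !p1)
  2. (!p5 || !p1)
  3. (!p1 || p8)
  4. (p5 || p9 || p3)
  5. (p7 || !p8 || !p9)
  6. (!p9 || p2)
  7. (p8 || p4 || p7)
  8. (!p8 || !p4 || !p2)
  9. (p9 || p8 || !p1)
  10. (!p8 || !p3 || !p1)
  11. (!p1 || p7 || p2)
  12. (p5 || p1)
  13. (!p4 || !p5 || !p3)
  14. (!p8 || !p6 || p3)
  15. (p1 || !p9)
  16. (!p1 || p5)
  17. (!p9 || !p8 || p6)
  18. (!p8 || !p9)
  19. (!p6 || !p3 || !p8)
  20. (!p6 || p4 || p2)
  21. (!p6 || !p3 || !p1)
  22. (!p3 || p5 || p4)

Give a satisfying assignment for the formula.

p1 = False, p2 = True, p3 = True, p4 = False, p5 = True, p6 = False, p7 = True, p8 = True, p9 = False

Check each clause:
  1. (p7 || !p1 || p6) — p7 is true.
  2. (!p5 || !p1) — !p1 is true.
  3. (!p1 || p8) — p8 is true.
  4. (p5 || p9 || p3) — p3 is true.
  5. (!p9 || !p8 || p7) — !p9 is true.
  6. (p2 || !p9) — p2 is true.
  7. (p8 || p7 || p4) — p8 is true.
  8. (!p2 || !p4 || !p8) — !p4 is true.
  9. (p9 || p8 || !p1) — p8 is true.
  10. (!p8 || !p1 || !p3) — !p1 is true.
  11. (!p1 || p7 || p2) — p2 is true.
  12. (p5 || p1) — p5 is true.
  13. (!p5 || !p3 || !p4) — !p4 is true.
  14. (!p8 || p3 || !p6) — !p6 is true.
  15. (p1 || !p9) — !p9 is true.
  16. (!p1 || p5) — p5 is true.
  17. (!p8 || !p9 || p6) — !p9 is true.
  18. (!p9 || !p8) — !p9 is true.
  19. (!p3 || !p6 || !p8) — !p6 is true.
  20. (p4 || p2 || !p6) — !p6 is true.
  21. (!p1 || !p6 || !p3) — !p6 is true.
  22. (p4 || p5 || !p3) — p5 is true.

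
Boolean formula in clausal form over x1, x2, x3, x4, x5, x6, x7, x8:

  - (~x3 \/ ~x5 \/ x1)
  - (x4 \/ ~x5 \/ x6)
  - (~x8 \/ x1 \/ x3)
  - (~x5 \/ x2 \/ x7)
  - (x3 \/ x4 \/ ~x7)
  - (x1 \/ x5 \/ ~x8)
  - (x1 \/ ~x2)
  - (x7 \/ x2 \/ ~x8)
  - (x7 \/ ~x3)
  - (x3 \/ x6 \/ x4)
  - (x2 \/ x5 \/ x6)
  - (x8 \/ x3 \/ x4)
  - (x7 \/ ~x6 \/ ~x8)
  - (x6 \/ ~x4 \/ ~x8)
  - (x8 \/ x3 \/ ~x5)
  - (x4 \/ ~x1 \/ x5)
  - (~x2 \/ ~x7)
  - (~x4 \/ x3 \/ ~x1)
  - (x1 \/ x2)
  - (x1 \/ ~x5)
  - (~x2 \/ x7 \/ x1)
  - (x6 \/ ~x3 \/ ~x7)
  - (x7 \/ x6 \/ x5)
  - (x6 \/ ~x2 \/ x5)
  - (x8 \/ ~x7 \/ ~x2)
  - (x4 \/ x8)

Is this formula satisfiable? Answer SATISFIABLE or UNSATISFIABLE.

Set x1 = True and propagate.
Try x2 = False.
Try x3 = True.
  then x7 is forced to True.
  then x6 is forced to True.
For the remaining variables, x4 = True, x5 = False, x8 = True works.
Every clause has at least one true literal under this assignment.
So x1 = T, x2 = F, x3 = T, x4 = T, x5 = F, x6 = T, x7 = T, x8 = T is a satisfying assignment.

SATISFIABLE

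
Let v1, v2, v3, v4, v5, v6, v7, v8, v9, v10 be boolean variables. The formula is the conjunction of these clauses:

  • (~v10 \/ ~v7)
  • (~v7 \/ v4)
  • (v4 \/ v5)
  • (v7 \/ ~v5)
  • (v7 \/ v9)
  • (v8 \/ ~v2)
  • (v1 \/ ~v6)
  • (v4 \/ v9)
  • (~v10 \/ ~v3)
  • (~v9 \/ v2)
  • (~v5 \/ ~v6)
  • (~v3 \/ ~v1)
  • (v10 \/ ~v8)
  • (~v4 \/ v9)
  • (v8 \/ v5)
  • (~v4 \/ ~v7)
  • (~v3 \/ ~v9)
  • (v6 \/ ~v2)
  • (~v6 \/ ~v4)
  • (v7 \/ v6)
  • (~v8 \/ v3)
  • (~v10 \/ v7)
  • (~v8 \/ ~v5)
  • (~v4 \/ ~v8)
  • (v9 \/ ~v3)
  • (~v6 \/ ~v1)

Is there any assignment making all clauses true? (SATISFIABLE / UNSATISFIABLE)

UNSATISFIABLE

v4 = True:
  propagation gives v9=True, v2=True, v8=True; an empty clause results — contradiction.
v4 = False:
  propagation gives v7=False, v5=True; an empty clause results — contradiction.
Every branch closes, so no satisfying assignment exists.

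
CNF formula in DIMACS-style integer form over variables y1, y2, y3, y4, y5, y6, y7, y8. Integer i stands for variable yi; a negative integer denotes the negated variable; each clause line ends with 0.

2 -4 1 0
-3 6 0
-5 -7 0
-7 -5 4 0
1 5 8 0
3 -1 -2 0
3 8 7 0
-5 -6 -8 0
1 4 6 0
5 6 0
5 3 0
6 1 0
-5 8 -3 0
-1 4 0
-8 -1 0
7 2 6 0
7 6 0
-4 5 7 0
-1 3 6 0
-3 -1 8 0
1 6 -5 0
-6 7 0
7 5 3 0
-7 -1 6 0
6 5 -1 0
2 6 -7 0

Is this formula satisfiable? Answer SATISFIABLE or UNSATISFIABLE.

SATISFIABLE

Branch on y1: take y1 = False.
  then y6 is forced to True.
  then y7 is forced to True.
  then y5 is forced to False.
  then y8 is forced to True.
  then y3 is forced to True.
Set y2 = True and propagate.
y4 is now unconstrained; take y4 = True.
Every clause has at least one true literal under this assignment.
So y1 = False, y2 = True, y3 = True, y4 = True, y5 = False, y6 = True, y7 = True, y8 = True is a satisfying assignment.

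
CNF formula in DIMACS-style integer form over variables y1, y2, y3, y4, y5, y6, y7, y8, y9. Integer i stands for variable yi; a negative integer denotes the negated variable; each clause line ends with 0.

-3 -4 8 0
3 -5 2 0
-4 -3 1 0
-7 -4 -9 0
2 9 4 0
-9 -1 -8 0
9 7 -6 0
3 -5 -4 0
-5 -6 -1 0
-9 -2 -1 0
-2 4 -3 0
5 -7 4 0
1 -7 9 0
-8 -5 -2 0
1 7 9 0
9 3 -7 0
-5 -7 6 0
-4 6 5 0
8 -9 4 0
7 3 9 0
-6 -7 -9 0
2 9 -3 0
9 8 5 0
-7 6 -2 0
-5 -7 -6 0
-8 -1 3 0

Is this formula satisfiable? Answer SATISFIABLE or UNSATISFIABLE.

Branch on y1: take y1 = True.
Branch on y2: take y2 = True.
  then y9 is forced to False.
Try y3 = True.
  then y4 is forced to True.
  then y8 is forced to True.
  then y5 is forced to False.
  then y6 is forced to True.
  then y7 is forced to True.
So y1=True, y2=True, y3=True, y4=True, y5=False, y6=True, y7=True, y8=True, y9=False is a satisfying assignment.

SATISFIABLE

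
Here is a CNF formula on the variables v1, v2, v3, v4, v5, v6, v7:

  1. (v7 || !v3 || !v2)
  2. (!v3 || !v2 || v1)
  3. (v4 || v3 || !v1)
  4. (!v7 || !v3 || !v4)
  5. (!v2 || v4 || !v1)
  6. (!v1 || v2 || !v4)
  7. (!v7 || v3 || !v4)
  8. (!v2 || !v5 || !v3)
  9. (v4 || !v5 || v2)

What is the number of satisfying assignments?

Split on v2, then v3.
  v2=1, v3=1: a clause becomes empty — 0.
  v2=1, v3=0: v5, v6 free; 4 ways for (v1,v4,v7) × 2^2 = 16.
  v2=0, v3=1: v6 free; 6 ways for (v1,v4,v5,v7) × 2^1 = 12.
  v2=0, v3=0: v6 free; 4 ways for (v1,v4,v5,v7) × 2^1 = 8.
Total: 0 + 16 + 12 + 8 = 36.

36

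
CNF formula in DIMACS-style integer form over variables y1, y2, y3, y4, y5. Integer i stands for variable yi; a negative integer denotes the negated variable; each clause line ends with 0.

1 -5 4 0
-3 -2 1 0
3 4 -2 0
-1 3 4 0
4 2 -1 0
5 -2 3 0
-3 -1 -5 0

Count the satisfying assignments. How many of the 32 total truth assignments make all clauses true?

13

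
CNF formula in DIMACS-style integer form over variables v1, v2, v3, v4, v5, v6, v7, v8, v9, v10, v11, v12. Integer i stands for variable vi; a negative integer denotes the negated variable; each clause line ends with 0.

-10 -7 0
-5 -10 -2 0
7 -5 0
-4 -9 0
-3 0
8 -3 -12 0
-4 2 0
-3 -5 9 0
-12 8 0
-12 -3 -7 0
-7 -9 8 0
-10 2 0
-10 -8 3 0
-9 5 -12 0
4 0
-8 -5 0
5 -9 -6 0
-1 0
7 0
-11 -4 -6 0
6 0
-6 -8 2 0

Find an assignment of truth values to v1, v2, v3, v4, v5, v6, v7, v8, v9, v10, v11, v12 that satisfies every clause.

v1=False  v2=True  v3=False  v4=True  v5=False  v6=True  v7=True  v8=False  v9=False  v10=False  v11=False  v12=False

The clause (NOT v3) is unit: v3 must be False.
Unit propagation: (v4) forces v4 = True.
(NOT v9) is a unit clause, so v9 = False.
Unit propagation: (v2) forces v2 = True.
Unit propagation: (NOT v1) forces v1 = False.
Unit propagation: (v7) forces v7 = True.
(NOT v10) is a unit clause, so v10 = False.
Unit propagation: (v6) forces v6 = True.
Unit propagation: (NOT v11) forces v11 = False.
v5 occurs only negated in the remaining clauses — set v5 = False.
v12 occurs only negated in the remaining clauses — set v12 = False.
v8 is now unconstrained; take v8 = False.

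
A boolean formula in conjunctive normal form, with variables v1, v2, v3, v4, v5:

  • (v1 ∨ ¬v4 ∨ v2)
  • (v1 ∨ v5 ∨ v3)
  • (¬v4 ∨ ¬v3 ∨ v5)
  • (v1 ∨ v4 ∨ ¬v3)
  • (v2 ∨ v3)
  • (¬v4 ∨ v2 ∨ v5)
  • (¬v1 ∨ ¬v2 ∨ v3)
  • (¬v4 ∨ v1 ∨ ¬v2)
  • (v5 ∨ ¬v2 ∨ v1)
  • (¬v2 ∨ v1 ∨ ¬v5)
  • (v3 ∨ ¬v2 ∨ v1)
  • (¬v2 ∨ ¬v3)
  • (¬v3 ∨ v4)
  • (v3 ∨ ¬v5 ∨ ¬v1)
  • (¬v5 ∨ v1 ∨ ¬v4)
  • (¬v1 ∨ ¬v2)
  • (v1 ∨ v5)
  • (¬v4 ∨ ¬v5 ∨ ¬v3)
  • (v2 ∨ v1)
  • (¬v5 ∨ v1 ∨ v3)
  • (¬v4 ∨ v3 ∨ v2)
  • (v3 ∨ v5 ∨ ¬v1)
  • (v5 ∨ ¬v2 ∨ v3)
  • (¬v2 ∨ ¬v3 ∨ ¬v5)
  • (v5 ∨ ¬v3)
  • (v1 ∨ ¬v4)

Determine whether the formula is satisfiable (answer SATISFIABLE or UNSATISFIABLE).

v1 = True:
  propagation gives v2=False, v3=True, v4=True, v5=True; an empty clause results — contradiction.
v1 = False:
  propagation gives v5=True, v2=False; an empty clause results — contradiction.
Every branch closes, so no satisfying assignment exists.

UNSATISFIABLE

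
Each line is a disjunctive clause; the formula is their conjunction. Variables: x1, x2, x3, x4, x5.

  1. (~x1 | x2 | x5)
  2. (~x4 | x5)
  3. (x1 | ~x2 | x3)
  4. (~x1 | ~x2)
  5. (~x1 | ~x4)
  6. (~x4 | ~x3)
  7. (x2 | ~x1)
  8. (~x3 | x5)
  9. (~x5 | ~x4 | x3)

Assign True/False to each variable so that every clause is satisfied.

x4 occurs only negated in the remaining clauses — set x4 = False.
Branch on x1: take x1 = False.
The remaining clauses are satisfied by x2 = False, x3 = False, x5 = True.

x1=False, x2=False, x3=False, x4=False, x5=True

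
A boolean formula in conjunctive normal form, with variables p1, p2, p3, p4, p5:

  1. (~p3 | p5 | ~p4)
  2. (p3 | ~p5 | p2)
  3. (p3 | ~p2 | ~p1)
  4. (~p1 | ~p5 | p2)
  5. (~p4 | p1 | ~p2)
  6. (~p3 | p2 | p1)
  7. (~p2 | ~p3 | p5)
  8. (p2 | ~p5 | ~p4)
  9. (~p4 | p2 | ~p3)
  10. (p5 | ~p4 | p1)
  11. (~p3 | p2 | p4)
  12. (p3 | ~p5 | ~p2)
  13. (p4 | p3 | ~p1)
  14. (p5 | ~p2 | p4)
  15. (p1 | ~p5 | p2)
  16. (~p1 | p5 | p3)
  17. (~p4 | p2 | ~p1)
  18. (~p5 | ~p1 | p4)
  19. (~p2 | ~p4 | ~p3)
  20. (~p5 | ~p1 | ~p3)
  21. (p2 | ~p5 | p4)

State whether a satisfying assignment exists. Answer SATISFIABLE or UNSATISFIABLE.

SATISFIABLE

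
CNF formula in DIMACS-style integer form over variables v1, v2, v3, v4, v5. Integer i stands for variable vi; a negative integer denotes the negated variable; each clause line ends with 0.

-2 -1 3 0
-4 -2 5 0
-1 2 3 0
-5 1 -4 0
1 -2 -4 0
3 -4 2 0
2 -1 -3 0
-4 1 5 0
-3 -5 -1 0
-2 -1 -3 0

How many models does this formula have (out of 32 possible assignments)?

8

Case analysis on v1 and v2:
  v1=T, v2=T: a clause becomes empty — 0.
  v1=T, v2=F: a clause becomes empty — 0.
  v1=F, v2=T: remaining (v3,v4,v5) ∈ {(F,F,F); (F,F,T); (T,F,F); (T,F,T)} — 4.
  v1=F, v2=F: remaining (v3,v4,v5) ∈ {(F,F,F); (F,F,T); (T,F,F); (T,F,T)} — 4.
Total: 0 + 0 + 4 + 4 = 8.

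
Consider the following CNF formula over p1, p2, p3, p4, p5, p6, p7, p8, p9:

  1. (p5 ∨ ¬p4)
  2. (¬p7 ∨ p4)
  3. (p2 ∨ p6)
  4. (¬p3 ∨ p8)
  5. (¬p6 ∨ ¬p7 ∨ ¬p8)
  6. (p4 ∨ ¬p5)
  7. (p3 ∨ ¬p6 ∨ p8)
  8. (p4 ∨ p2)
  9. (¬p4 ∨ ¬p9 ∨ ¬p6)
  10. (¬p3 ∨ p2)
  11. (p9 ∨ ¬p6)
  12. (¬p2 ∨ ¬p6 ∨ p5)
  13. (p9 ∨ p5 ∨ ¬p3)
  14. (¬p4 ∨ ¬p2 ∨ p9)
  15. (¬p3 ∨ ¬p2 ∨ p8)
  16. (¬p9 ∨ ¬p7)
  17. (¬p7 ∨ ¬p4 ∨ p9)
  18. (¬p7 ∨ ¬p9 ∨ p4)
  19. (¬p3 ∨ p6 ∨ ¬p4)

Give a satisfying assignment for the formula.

p7 occurs only negated in the remaining clauses — set p7 = False.
Branch on p2: take p2 = True.
For the remaining variables, p1 = False, p3 = False, p4 = True, p5 = True, p6 = False, p8 = True, p9 = True works.

p1=False, p2=True, p3=False, p4=True, p5=True, p6=False, p7=False, p8=True, p9=True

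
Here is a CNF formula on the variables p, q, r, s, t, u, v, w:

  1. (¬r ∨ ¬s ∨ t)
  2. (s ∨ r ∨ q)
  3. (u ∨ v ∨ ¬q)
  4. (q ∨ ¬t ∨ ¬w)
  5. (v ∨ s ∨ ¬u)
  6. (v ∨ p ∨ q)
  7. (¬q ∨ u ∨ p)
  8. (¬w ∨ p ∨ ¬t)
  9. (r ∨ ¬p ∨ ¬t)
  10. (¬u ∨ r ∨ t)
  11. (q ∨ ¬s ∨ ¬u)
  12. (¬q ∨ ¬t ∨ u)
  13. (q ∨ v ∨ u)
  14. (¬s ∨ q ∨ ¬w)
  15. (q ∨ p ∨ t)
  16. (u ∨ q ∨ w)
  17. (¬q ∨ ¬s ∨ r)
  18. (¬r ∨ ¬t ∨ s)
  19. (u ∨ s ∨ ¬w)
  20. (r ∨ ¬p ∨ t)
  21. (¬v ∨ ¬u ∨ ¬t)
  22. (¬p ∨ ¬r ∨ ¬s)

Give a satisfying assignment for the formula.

Try p = True.
Branch on q: take q = False.
Branch on r: take r = True.
  then s is forced to False.
  then t is forced to False.
For the remaining variables, u = True, v = True, w = False works.

p = T, q = F, r = T, s = F, t = F, u = T, v = T, w = F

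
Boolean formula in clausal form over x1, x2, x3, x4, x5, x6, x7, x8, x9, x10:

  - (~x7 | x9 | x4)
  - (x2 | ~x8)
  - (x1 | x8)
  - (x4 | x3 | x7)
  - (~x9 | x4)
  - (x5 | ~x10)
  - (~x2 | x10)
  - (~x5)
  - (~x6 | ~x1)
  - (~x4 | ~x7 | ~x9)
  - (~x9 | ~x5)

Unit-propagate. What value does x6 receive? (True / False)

(~x5) is a unit clause: x5 = False.
In (x5 | ~x10), x5 is now false; ~x10 must hold, so x10 = False.
(~x2 | x10) with x10 = False leaves only ~x2, so x2 = False.
(~x8 | x2) with x2 = False leaves only ~x8, so x8 = False.
(x8 | x1) with x8 = False leaves only x1, so x1 = True.
From (~x1 | ~x6) and x1 = True: x6 = False.

False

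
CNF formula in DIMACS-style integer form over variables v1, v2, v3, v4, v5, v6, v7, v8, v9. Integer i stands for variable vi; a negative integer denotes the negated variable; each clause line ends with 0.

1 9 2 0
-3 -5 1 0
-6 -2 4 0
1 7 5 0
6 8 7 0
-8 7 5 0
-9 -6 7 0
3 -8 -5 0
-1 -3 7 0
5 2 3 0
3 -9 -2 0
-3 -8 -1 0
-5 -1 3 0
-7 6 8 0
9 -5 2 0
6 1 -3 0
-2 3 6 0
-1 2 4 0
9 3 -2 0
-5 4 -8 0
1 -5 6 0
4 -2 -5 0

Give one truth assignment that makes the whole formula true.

v4 occurs only positively in the remaining clauses — set v4 = True.
Branch on v1: take v1 = False.
Branch on v2: take v2 = True.
Try v3 = True.
  then v5 is forced to False.
  then v7 is forced to True.
  then v6 is forced to True.
v8, v9 are now unconstrained; take v8 = False, v9 = True.

v1=False, v2=True, v3=True, v4=True, v5=False, v6=True, v7=True, v8=False, v9=True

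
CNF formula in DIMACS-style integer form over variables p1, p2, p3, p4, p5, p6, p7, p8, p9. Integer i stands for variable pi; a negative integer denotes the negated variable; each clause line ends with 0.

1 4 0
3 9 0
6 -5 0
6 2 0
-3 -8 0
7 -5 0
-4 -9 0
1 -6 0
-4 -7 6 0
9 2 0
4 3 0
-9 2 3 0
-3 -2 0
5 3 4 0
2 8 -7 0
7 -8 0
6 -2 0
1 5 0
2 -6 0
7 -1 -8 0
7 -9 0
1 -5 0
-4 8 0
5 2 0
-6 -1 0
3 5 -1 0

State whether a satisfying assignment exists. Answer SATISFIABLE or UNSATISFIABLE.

UNSATISFIABLE

p2 = True:
  propagation gives p3=False, p9=True, p4=False; an empty clause results — contradiction.
p2 = False:
  propagation gives p6=True; an empty clause results — contradiction.
Every branch closes, so no satisfying assignment exists.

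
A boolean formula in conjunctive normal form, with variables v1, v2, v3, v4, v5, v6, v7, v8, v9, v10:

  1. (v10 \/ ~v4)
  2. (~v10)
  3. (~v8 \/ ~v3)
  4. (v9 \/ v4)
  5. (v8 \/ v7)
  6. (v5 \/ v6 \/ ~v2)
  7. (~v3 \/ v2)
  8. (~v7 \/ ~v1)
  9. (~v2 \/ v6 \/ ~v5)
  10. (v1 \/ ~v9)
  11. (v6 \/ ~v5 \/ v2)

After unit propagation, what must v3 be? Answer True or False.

(~v10) stands alone — v10 = False.
From (~v4 \/ v10) and v10 = False: v4 = False.
(v9 \/ v4): since v4 = False, the clause reduces to (v9). v9 = True.
(v1 \/ ~v9): since v9 = True, the clause reduces to (v1). v1 = True.
(~v7 \/ ~v1) with v1 = True leaves only ~v7, so v7 = False.
(v8 \/ v7) with v7 = False leaves only v8, so v8 = True.
From (~v3 \/ ~v8) and v8 = True: v3 = False.

False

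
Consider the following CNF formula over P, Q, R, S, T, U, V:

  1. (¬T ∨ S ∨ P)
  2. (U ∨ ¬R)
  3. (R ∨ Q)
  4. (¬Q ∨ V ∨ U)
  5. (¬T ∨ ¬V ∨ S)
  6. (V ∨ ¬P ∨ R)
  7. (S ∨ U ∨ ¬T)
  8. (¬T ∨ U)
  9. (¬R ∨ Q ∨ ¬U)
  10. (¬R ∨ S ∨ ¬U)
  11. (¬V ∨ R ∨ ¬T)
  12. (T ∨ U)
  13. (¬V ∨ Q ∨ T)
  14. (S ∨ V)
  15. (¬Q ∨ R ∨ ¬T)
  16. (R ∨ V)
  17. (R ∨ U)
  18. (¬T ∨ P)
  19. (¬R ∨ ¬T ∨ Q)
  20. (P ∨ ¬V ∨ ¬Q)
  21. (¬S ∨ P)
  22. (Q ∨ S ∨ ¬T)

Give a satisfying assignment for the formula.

P=T, Q=T, R=T, S=T, T=F, U=T, V=T

Try P = True.
Set Q = True and propagate.
Set R = True and propagate.
  then U is forced to True.
  then S is forced to True.
T, V are now unconstrained; take T = False, V = True.
Check each clause:
  1. (S ∨ ¬T ∨ P) — P is true.
  2. (U ∨ ¬R) — U is true.
  3. (Q ∨ R) — Q is true.
  4. (¬Q ∨ U ∨ V) — U is true.
  5. (S ∨ ¬T ∨ ¬V) — ¬T is true.
  6. (R ∨ V ∨ ¬P) — R is true.
  7. (S ∨ U ∨ ¬T) — ¬T is true.
  8. (U ∨ ¬T) — ¬T is true.
  9. (¬R ∨ ¬U ∨ Q) — Q is true.
  10. (¬U ∨ ¬R ∨ S) — S is true.
  11. (R ∨ ¬V ∨ ¬T) — R is true.
  12. (U ∨ T) — U is true.
  13. (T ∨ ¬V ∨ Q) — Q is true.
  14. (S ∨ V) — S is true.
  15. (¬T ∨ R ∨ ¬Q) — R is true.
  16. (V ∨ R) — R is true.
  17. (R ∨ U) — R is true.
  18. (¬T ∨ P) — P is true.
  19. (¬R ∨ ¬T ∨ Q) — Q is true.
  20. (¬Q ∨ P ∨ ¬V) — P is true.
  21. (P ∨ ¬S) — P is true.
  22. (¬T ∨ Q ∨ S) — Q is true.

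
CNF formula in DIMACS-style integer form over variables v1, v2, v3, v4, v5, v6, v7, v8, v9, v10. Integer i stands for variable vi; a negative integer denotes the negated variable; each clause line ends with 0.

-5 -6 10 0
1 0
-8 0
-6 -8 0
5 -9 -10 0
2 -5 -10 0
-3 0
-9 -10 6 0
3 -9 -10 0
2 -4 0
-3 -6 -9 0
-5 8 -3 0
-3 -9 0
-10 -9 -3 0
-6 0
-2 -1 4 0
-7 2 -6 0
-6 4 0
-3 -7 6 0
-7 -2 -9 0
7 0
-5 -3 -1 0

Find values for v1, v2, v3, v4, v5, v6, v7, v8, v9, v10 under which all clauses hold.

v1=True, v2=False, v3=False, v4=False, v5=False, v6=False, v7=True, v8=False, v9=False, v10=False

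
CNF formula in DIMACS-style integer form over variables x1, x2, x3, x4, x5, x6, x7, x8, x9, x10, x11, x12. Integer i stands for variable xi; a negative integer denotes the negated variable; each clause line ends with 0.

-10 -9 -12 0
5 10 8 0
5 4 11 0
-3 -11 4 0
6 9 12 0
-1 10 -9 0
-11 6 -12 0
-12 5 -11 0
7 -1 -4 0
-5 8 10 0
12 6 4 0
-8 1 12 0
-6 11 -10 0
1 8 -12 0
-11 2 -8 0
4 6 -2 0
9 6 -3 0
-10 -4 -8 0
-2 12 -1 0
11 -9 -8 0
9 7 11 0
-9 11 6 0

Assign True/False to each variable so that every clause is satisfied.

x1 = True, x2 = True, x3 = False, x4 = True, x5 = False, x6 = True, x7 = True, x8 = True, x9 = False, x10 = False, x11 = False, x12 = True

Check each clause:
  1. {¬x9, ¬x10, ¬x12} — ¬x10 is true.
  2. {x10, x5, x8} — x8 is true.
  3. {x11, x4, x5} — x4 is true.
  4. {x4, ¬x11, ¬x3} — ¬x11 is true.
  5. {x6, x9, x12} — x12 is true.
  6. {¬x1, x10, ¬x9} — ¬x9 is true.
  7. {¬x12, ¬x11, x6} — ¬x11 is true.
  8. {¬x12, ¬x11, x5} — ¬x11 is true.
  9. {x7, ¬x4, ¬x1} — x7 is true.
  10. {x10, x8, ¬x5} — x8 is true.
  11. {x4, x12, x6} — x4 is true.
  12. {¬x8, x1, x12} — x1 is true.
  13. {x11, ¬x6, ¬x10} — ¬x10 is true.
  14. {¬x12, x1, x8} — x8 is true.
  15. {¬x11, ¬x8, x2} — x2 is true.
  16. {x6, ¬x2, x4} — x4 is true.
  17. {x9, x6, ¬x3} — ¬x3 is true.
  18. {¬x4, ¬x8, ¬x10} — ¬x10 is true.
  19. {x12, ¬x2, ¬x1} — x12 is true.
  20. {x11, ¬x9, ¬x8} — ¬x9 is true.
  21. {x7, x9, x11} — x7 is true.
  22. {x6, x11, ¬x9} — x6 is true.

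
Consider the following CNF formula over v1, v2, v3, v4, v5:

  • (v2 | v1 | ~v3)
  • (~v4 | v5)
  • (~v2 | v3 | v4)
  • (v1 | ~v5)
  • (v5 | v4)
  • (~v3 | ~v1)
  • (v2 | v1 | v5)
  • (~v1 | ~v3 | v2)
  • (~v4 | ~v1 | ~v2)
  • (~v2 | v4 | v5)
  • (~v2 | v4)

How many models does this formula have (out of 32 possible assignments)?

Satisfying assignments:
  v1=1 v2=0 v3=0 v4=0 v5=1
  v1=1 v2=0 v3=0 v4=1 v5=1
Count: 2.

2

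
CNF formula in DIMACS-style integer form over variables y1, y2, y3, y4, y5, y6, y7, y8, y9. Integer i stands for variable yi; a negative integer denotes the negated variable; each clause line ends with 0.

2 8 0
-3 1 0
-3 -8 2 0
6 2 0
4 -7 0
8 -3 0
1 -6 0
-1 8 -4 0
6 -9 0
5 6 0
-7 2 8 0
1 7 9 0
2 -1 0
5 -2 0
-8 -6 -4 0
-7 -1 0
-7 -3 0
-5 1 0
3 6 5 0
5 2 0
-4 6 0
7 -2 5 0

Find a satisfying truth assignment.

Set y1 = True and propagate.
  then y2 is forced to True.
  then y5 is forced to True.
  then y7 is forced to False.
The remaining clauses are satisfied by y3 = False, y4 = False, y6 = True, y8 = True, y9 = False.
Check each clause:
  1. (y2 OR y8) — y8 is true.
  2. (NOT y3 OR y1) — y1 is true.
  3. (NOT y3 OR y2 OR NOT y8) — y2 is true.
  4. (y2 OR y6) — y2 is true.
  5. (y4 OR NOT y7) — NOT y7 is true.
  6. (y8 OR NOT y3) — y8 is true.
  7. (NOT y6 OR y1) — y1 is true.
  8. (y8 OR NOT y1 OR NOT y4) — y8 is true.
  9. (NOT y9 OR y6) — y6 is true.
  10. (y6 OR y5) — y5 is true.
  11. (y8 OR NOT y7 OR y2) — y8 is true.
  12. (y1 OR y7 OR y9) — y1 is true.
  13. (NOT y1 OR y2) — y2 is true.
  14. (y5 OR NOT y2) — y5 is true.
  15. (NOT y6 OR NOT y8 OR NOT y4) — NOT y4 is true.
  16. (NOT y7 OR NOT y1) — NOT y7 is true.
  17. (NOT y3 OR NOT y7) — NOT y7 is true.
  18. (NOT y5 OR y1) — y1 is true.
  19. (y5 OR y6 OR y3) — y5 is true.
  20. (y2 OR y5) — y2 is true.
  21. (NOT y4 OR y6) — NOT y4 is true.
  22. (y5 OR NOT y2 OR y7) — y5 is true.

y1 = True  y2 = True  y3 = False  y4 = False  y5 = True  y6 = True  y7 = False  y8 = True  y9 = False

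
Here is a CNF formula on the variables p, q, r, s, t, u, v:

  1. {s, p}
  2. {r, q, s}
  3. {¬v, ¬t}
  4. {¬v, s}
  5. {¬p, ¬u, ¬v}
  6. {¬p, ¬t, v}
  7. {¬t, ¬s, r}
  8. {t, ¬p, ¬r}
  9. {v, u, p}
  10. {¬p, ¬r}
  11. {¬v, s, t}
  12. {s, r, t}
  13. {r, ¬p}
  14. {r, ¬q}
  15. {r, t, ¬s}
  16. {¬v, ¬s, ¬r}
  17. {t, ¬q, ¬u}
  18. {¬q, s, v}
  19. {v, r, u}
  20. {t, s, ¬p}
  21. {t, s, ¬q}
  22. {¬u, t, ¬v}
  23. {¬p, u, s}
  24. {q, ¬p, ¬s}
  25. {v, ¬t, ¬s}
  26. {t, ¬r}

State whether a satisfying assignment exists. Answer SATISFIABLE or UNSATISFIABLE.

s = True:
  r = True:
    propagation gives p=False, v=False, u=True, t=False; an empty clause results — contradiction.
  r = False:
    propagation gives t=False; an empty clause results — contradiction.
s = False:
  propagation gives p=True, v=False, t=False; an empty clause results — contradiction.
Every branch closes, so no satisfying assignment exists.

UNSATISFIABLE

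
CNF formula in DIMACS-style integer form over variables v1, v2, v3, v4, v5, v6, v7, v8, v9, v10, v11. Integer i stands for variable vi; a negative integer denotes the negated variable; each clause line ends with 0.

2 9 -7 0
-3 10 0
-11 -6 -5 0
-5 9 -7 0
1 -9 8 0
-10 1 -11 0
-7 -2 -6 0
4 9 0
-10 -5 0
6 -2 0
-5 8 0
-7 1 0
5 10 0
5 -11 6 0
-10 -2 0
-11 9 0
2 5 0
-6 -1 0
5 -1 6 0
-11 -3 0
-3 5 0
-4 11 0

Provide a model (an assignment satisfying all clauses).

v1=0, v2=0, v3=0, v4=0, v5=1, v6=1, v7=0, v8=1, v9=1, v10=0, v11=0

Check each clause:
  1. (v9 || v2 || !v7) — v9 is true.
  2. (!v3 || v10) — !v3 is true.
  3. (!v5 || !v6 || !v11) — !v11 is true.
  4. (!v7 || !v5 || v9) — !v7 is true.
  5. (v8 || v1 || !v9) — v8 is true.
  6. (!v11 || !v10 || v1) — !v11 is true.
  7. (!v6 || !v2 || !v7) — !v7 is true.
  8. (v9 || v4) — v9 is true.
  9. (!v5 || !v10) — !v10 is true.
  10. (!v2 || v6) — v6 is true.
  11. (!v5 || v8) — v8 is true.
  12. (!v7 || v1) — !v7 is true.
  13. (v10 || v5) — v5 is true.
  14. (!v11 || v5 || v6) — !v11 is true.
  15. (!v2 || !v10) — !v10 is true.
  16. (v9 || !v11) — v9 is true.
  17. (v5 || v2) — v5 is true.
  18. (!v6 || !v1) — !v1 is true.
  19. (v5 || v6 || !v1) — v5 is true.
  20. (!v11 || !v3) — !v11 is true.
  21. (!v3 || v5) — v5 is true.
  22. (!v4 || v11) — !v4 is true.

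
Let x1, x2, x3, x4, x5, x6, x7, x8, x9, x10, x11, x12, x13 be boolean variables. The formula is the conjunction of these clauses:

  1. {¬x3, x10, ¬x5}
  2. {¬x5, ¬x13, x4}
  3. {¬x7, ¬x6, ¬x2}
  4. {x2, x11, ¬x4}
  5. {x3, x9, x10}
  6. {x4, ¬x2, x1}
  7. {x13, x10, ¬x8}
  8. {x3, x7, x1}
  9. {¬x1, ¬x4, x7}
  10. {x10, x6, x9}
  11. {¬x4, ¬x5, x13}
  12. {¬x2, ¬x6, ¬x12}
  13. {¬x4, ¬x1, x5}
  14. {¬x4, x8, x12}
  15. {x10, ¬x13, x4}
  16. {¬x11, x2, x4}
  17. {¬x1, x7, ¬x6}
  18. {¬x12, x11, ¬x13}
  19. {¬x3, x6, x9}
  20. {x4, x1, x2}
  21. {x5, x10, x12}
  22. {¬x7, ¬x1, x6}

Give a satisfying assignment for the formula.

x1=0, x2=0, x3=0, x4=1, x5=0, x6=1, x7=1, x8=1, x9=1, x10=1, x11=1, x12=0, x13=0

x9 occurs only positively in the remaining clauses — set x9 = True.
Pure literal: x10 appears only positively; assign x10 = True.
Try x1 = False.
For the remaining variables, x2 = False, x3 = False, x4 = True, x5 = False, x6 = True, x7 = True, x8 = True, x11 = True, x12 = False, x13 = False works.
Every clause has at least one true literal under this assignment.
Check each clause:
  1. {¬x3, ¬x5, x10} — x10 is true.
  2. {¬x13, ¬x5, x4} — ¬x13 is true.
  3. {¬x6, ¬x7, ¬x2} — ¬x2 is true.
  4. {x2, ¬x4, x11} — x11 is true.
  5. {x3, x9, x10} — x9 is true.
  6. {¬x2, x1, x4} — x4 is true.
  7. {¬x8, x13, x10} — x10 is true.
  8. {x1, x7, x3} — x7 is true.
  9. {¬x4, x7, ¬x1} — ¬x1 is true.
  10. {x10, x6, x9} — x9 is true.
  11. {¬x4, x13, ¬x5} — ¬x5 is true.
  12. {¬x6, ¬x2, ¬x12} — ¬x12 is true.
  13. {¬x1, x5, ¬x4} — ¬x1 is true.
  14. {¬x4, x12, x8} — x8 is true.
  15. {x4, ¬x13, x10} — x10 is true.
  16. {x2, x4, ¬x11} — x4 is true.
  17. {¬x1, x7, ¬x6} — ¬x1 is true.
  18. {¬x13, x11, ¬x12} — x11 is true.
  19. {¬x3, x9, x6} — x9 is true.
  20. {x1, x4, x2} — x4 is true.
  21. {x10, x5, x12} — x10 is true.
  22. {x6, ¬x7, ¬x1} — ¬x1 is true.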